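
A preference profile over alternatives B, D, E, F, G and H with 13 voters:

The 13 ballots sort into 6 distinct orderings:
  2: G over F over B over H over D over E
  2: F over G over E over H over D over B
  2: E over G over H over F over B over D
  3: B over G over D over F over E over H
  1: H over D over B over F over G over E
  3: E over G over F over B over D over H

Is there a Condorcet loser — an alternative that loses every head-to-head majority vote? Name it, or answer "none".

D

Pairwise majorities:
B vs D: 2+2+3+3 = 10 for B, 3 for D — B by 10–3.
B vs E: B preferred on 2+3+1 = 6 ballots; E wins 7–6.
B vs F: B is ranked higher on 3+1 = 4 ballots, F on 9. F wins 9–4.
B–G: G 9–4.
B–H: B 8–5.
D vs E: E wins 7–6.
D vs F: D preferred on 3+1 = 4 ballots; F wins 9–4.
D vs G: 1 to 12, G.
D vs H: D is ranked higher on 3+3 = 6 ballots, H on 7. H wins 7–6.
E vs F: 5 to 8, F.
E–G: G 8–5.
E vs H: E wins 10–3.
F vs G: G, 10–3.
F vs H: 10 to 3, F.
G–H: G 12–1.
Only D has no wins; D is the Condorcet loser.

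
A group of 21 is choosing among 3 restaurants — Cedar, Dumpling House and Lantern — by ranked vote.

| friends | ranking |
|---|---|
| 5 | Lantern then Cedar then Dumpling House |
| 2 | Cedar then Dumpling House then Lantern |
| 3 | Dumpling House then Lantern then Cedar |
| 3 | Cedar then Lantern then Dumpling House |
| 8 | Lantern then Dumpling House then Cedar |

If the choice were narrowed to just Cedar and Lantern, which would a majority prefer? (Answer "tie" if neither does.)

Ballots ranking Cedar above Lantern: 2 + 3 = 5.
Ballots ranking Lantern above Cedar: 21 − 5 = 16.
Lantern wins the head-to-head 16–5.

Lantern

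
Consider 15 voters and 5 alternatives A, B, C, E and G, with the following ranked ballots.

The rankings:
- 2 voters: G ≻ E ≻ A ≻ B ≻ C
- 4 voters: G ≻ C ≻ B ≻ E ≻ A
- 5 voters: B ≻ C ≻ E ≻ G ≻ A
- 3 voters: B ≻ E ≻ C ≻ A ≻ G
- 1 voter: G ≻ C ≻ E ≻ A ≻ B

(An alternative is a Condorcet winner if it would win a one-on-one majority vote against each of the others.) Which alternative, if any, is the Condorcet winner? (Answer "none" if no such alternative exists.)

Pairwise majorities:
A vs B: B wins 12–3.
A vs C: C wins 13–2.
A vs E: 0 to 15, E.
A–G: G 12–3.
B vs C: B preferred on 2+5+3 = 10 ballots; B wins 10–5.
B vs E: B is ranked higher on 4+5+3 = 12 ballots, E on 3. B wins 12–3.
B vs G: B is ranked higher on 5+3 = 8 ballots, G on 7. B wins 8–7.
C–E: C 10–5.
C vs G: C wins 8–7.
E vs G: E, 8–7.
B wins every pairwise contest, so B is the Condorcet winner.

B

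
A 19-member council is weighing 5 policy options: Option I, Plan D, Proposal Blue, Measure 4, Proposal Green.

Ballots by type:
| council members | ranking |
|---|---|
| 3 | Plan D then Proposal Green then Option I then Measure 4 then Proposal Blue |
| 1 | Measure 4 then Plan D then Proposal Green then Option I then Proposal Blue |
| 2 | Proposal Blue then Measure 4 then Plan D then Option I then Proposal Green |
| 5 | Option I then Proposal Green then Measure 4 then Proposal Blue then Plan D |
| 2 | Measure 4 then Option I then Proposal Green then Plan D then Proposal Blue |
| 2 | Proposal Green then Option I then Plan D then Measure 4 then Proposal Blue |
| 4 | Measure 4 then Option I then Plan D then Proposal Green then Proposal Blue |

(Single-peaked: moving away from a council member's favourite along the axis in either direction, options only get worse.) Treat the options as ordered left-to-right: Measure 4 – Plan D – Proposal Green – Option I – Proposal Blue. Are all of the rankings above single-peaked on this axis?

no

Axis positions: Measure 4=1, Plan D=2, Proposal Green=3, Option I=4, Proposal Blue=5.
Type 1 (peak Plan D at position 2): ranking walks positions 2-3-4-1-5, expanding outward from the peak — single-peaked.
Type 2 (peak Measure 4 at position 1): ranking walks positions 1-2-3-4-5, expanding outward from the peak — single-peaked.
Type 3: ranking walks positions 5-1-2-4-3; Measure 4 is ranked above Option I even though Option I lies between Measure 4 and the peak Proposal Blue on the axis — preferences dip and rise again. Not single-peaked.
Type 4: ranking walks positions 4-3-1-5-2; Measure 4 is ranked above Plan D even though Plan D lies between Measure 4 and the peak Option I on the axis — preferences dip and rise again. Not single-peaked.
Type 5: ranking walks positions 1-4-3-2-5; Option I is ranked above Plan D even though Plan D lies between Option I and the peak Measure 4 on the axis — preferences dip and rise again. Not single-peaked.
Type 6 (peak Proposal Green at position 3): ranking walks positions 3-4-2-1-5, expanding outward from the peak — single-peaked.
Type 7: ranking walks positions 1-4-2-3-5; Option I is ranked above Plan D even though Plan D lies between Option I and the peak Measure 4 on the axis — preferences dip and rise again. Not single-peaked.
Type 3 violates single-peakedness, so the profile is not single-peaked on this axis.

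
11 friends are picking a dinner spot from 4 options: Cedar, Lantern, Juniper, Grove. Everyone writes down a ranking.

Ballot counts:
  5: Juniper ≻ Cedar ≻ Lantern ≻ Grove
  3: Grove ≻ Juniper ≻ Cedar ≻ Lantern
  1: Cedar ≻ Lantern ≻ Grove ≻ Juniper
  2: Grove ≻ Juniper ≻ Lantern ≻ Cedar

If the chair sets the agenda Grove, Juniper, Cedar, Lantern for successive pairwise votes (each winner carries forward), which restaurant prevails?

Cedar

Round 1: Grove vs Juniper — 6–5, Grove advances.
Round 2: Grove vs Cedar — 5–6, Cedar advances.
Round 3: Cedar vs Lantern — 9–2, Cedar advances.
Cedar survives the agenda.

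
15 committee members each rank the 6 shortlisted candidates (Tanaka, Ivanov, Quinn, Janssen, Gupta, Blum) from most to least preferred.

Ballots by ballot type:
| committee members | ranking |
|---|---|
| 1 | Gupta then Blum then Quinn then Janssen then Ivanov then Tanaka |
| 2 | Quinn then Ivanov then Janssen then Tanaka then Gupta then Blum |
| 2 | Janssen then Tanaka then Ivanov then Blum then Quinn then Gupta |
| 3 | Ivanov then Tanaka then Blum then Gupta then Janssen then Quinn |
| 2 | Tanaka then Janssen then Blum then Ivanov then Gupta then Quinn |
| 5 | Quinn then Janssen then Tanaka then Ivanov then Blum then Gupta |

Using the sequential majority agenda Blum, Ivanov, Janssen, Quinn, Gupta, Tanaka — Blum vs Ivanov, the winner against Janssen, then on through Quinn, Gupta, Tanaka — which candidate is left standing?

Quinn

Round 1: Blum vs Ivanov — 3–12, Ivanov advances.
Round 2: Ivanov vs Janssen — 5–10, Janssen advances.
Round 3: Janssen vs Quinn — 7–8, Quinn advances.
Round 4: Quinn vs Gupta — 9–6, Quinn advances.
Round 5: Quinn vs Tanaka — 8–7, Quinn advances.
Quinn survives the agenda.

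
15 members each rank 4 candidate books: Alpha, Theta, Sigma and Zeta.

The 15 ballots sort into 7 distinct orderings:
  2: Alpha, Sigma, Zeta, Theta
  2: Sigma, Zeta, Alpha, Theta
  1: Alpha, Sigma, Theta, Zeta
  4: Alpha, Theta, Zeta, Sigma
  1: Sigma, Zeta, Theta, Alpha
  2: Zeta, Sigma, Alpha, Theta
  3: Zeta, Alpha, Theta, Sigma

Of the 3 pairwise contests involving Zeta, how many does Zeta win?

3

Zeta against each rival (15 members):
Zeta vs Alpha: Zeta, 8–7.
Zeta–Theta: Zeta 10–5.
Zeta vs Sigma: 9 to 6, Zeta.
Zeta beats Alpha, Theta, Sigma — 3 pairwise wins.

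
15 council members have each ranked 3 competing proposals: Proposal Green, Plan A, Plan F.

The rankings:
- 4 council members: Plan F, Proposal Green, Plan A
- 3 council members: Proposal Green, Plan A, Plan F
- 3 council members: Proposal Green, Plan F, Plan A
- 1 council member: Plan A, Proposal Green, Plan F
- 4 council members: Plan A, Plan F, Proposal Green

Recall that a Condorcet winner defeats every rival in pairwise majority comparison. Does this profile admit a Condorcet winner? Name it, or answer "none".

none

Check each pair by majority over 15 ballots:
Proposal Green vs Plan A: Proposal Green preferred on 4+3+3 = 10 ballots; Proposal Green wins 10–5.
Proposal Green vs Plan F: 7 to 8, Plan F.
Plan A vs Plan F: 3+1+4 = 8 for Plan A, 7 for Plan F — Plan A by 8–7.
No option is unbeaten: Proposal Green loses to Plan F; Plan A loses to Proposal Green; Plan F loses to Plan A. In particular Proposal Green > Plan A > Plan F > Proposal Green is a majority cycle — no Condorcet winner exists.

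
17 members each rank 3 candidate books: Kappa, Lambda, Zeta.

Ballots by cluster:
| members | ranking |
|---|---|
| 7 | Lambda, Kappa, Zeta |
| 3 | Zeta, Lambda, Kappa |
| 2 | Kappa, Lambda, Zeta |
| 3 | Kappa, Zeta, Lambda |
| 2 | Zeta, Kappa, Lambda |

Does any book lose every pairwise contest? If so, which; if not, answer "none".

Pairwise majorities:
Kappa vs Lambda: 2+3+2 = 7 for Kappa, 10 for Lambda — Lambda by 10–7.
Kappa vs Zeta: 12 to 5, Kappa.
Lambda vs Zeta: Lambda wins 9–8.
Zeta is beaten in every head-to-head and is the Condorcet loser.

Zeta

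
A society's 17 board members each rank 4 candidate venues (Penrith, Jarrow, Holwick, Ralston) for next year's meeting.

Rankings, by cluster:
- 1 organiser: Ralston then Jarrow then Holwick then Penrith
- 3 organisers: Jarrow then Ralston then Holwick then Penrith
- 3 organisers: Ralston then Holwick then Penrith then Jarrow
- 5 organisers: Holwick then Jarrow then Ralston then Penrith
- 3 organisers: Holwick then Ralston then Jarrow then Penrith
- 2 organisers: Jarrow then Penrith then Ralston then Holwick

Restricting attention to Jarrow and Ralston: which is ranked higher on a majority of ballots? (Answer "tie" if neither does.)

Ballots ranking Jarrow above Ralston: 3 + 5 + 2 = 10.
Ballots ranking Ralston above Jarrow: 17 − 10 = 7.
Jarrow wins the head-to-head 10–7.

Jarrow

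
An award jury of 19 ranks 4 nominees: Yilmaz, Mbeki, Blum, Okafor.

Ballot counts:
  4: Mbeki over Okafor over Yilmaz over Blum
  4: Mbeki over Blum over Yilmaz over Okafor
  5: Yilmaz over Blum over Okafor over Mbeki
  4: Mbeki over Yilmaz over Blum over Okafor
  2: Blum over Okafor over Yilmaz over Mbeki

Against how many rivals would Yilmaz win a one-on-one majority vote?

Yilmaz against each rival (19 jurors):
Yilmaz–Mbeki: Mbeki 12–7.
Yilmaz–Blum: Yilmaz 13–6.
Yilmaz vs Okafor: Yilmaz, 13–6.
Yilmaz beats Blum, Okafor; loses to Mbeki — 2 pairwise wins.

2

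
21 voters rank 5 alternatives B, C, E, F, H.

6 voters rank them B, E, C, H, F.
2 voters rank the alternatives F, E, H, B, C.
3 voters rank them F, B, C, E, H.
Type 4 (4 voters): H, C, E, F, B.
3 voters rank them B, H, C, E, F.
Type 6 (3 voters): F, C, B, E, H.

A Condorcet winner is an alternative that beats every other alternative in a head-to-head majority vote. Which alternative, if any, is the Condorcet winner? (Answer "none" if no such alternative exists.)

Pairwise majorities:
B vs C: B is ranked higher on 6+2+3+3 = 14 ballots, C on 7. B wins 14–7.
B vs E: 15 to 6, B.
B vs F: 6+3 = 9 for B, 12 for F — F by 12–9.
B vs H: B preferred on 6+3+3+3 = 15 ballots; B wins 15–6.
C vs E: C is ranked higher on 3+4+3+3 = 13 ballots, E on 8. C wins 13–8.
C vs F: C is ranked higher on 6+4+3 = 13 ballots, F on 8. C wins 13–8.
C vs H: 12 to 9, C.
E vs F: 13 to 8, E.
E vs H: 14 to 7, E.
F vs H: F preferred on 2+3+3 = 8 ballots; H wins 13–8.
Every alternative loses at least once (B loses to F; C loses to B; E loses to B; F loses to C; H loses to B). The majority relation contains the cycle B beats C beats F beats B, so there is no Condorcet winner.

none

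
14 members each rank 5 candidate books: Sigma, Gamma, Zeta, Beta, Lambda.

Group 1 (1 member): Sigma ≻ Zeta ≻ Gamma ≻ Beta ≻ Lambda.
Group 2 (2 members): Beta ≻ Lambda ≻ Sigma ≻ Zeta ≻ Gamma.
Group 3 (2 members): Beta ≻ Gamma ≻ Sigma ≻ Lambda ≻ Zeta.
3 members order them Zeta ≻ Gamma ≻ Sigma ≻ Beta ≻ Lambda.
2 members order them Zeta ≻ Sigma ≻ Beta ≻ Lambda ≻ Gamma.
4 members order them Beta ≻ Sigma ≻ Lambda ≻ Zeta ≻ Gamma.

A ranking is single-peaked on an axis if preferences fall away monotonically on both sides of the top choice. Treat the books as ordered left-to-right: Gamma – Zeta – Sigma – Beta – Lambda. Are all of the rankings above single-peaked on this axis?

Axis positions: Gamma=1, Zeta=2, Sigma=3, Beta=4, Lambda=5.
Group 1 (peak Sigma at position 3): ranking walks positions 3-2-1-4-5, expanding outward from the peak — single-peaked.
Group 2 (peak Beta at position 4): ranking walks positions 4-5-3-2-1, expanding outward from the peak — single-peaked.
Group 3: ranking walks positions 4-1-3-5-2; Gamma is ranked above Sigma even though Sigma lies between Gamma and the peak Beta on the axis — preferences dip and rise again. Not single-peaked.
Group 4 (peak Zeta at position 2): ranking walks positions 2-1-3-4-5, expanding outward from the peak — single-peaked.
Group 5 (peak Zeta at position 2): ranking walks positions 2-3-4-5-1, expanding outward from the peak — single-peaked.
Group 6 (peak Beta at position 4): ranking walks positions 4-3-5-2-1, expanding outward from the peak — single-peaked.
Group 3 violates single-peakedness, so the profile is not single-peaked on this axis.

no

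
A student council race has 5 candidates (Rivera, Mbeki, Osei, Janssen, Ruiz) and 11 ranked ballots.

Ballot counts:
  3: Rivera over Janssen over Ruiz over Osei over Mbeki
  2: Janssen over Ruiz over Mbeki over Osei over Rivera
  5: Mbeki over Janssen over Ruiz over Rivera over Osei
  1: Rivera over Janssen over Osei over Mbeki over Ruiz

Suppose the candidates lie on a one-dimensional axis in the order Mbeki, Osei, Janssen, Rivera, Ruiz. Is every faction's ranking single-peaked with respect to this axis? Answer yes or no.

Axis positions: Mbeki=1, Osei=2, Janssen=3, Rivera=4, Ruiz=5.
Faction 1 (peak Rivera at position 4): ranking walks positions 4-3-5-2-1, expanding outward from the peak — single-peaked.
Faction 2: ranking walks positions 3-5-1-2-4; Ruiz is ranked above Rivera even though Rivera lies between Ruiz and the peak Janssen on the axis — preferences dip and rise again. Not single-peaked.
Faction 3: ranking walks positions 1-3-5-4-2; Janssen is ranked above Osei even though Osei lies between Janssen and the peak Mbeki on the axis — preferences dip and rise again. Not single-peaked.
Faction 4 (peak Rivera at position 4): ranking walks positions 4-3-2-1-5, expanding outward from the peak — single-peaked.
Faction 2 violates single-peakedness, so the profile is not single-peaked on this axis.

no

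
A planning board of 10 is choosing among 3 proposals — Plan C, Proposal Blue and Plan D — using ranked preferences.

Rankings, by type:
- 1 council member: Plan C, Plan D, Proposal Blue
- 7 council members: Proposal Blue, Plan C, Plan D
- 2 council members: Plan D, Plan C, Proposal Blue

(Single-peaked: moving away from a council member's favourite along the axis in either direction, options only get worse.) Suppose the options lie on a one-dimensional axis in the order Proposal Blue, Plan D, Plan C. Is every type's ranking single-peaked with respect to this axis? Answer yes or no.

no

Axis positions: Proposal Blue=1, Plan D=2, Plan C=3.
Type 1 (peak Plan C at position 3): ranking walks positions 3-2-1, expanding outward from the peak — single-peaked.
Type 2: ranking walks positions 1-3-2; Plan C is ranked above Plan D even though Plan D lies between Plan C and the peak Proposal Blue on the axis — preferences dip and rise again. Not single-peaked.
Type 3 (peak Plan D at position 2): ranking walks positions 2-3-1, expanding outward from the peak — single-peaked.
Type 2 violates single-peakedness, so the profile is not single-peaked on this axis.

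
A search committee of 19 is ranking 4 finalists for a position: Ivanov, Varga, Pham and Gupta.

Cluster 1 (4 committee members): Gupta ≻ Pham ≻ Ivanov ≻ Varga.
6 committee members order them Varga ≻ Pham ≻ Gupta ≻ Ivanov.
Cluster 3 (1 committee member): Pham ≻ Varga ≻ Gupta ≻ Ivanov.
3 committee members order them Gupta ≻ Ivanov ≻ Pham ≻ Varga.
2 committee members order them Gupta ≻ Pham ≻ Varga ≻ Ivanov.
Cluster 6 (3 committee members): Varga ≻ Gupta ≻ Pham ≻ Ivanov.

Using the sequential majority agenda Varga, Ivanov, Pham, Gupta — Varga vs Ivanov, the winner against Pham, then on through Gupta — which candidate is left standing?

Gupta

Round 1: Varga vs Ivanov — 12–7, Varga advances.
Round 2: Varga vs Pham — 9–10, Pham advances.
Round 3: Pham vs Gupta — 7–12, Gupta advances.
Gupta survives the agenda.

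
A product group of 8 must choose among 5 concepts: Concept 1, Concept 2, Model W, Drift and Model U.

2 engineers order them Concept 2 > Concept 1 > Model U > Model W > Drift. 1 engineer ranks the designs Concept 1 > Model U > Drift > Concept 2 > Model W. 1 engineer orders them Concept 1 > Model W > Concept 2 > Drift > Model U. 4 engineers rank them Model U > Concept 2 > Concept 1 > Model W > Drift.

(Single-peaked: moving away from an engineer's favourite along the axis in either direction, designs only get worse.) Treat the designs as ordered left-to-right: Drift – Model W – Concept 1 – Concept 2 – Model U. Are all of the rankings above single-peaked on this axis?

Axis positions: Drift=1, Model W=2, Concept 1=3, Concept 2=4, Model U=5.
Group 1 (peak Concept 2 at position 4): ranking walks positions 4-3-5-2-1, expanding outward from the peak — single-peaked.
Group 2: ranking walks positions 3-5-1-4-2; Model U is ranked above Concept 2 even though Concept 2 lies between Model U and the peak Concept 1 on the axis — preferences dip and rise again. Not single-peaked.
Group 3 (peak Concept 1 at position 3): ranking walks positions 3-2-4-1-5, expanding outward from the peak — single-peaked.
Group 4 (peak Model U at position 5): ranking walks positions 5-4-3-2-1, expanding outward from the peak — single-peaked.
Group 2 violates single-peakedness, so the profile is not single-peaked on this axis.

no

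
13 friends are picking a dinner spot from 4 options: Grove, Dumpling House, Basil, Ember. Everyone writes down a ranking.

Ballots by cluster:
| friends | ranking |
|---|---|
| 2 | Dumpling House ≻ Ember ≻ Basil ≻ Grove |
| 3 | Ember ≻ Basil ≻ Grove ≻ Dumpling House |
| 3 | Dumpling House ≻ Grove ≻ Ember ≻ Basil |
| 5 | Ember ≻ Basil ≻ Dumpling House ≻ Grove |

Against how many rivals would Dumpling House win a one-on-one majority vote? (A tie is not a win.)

Dumpling House against each rival (13 friends):
Dumpling House–Grove: Dumpling House 10–3.
Dumpling House–Basil: Basil 8–5.
Dumpling House vs Ember: Ember, 8–5.
Dumpling House beats Grove; loses to Basil, Ember — 1 pairwise win.

1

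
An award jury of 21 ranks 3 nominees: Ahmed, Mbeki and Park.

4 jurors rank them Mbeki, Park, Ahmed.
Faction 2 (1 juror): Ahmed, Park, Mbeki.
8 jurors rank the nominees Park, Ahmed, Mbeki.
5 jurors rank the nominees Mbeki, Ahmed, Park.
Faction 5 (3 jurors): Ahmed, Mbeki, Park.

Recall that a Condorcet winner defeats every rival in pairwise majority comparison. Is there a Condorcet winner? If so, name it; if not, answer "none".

none

Head-to-head results (21 jurors):
Ahmed vs Mbeki: 1+8+3 = 12 for Ahmed, 9 for Mbeki — Ahmed by 12–9.
Ahmed vs Park: 9 to 12, Park.
Mbeki vs Park: Mbeki preferred on 4+5+3 = 12 ballots; Mbeki wins 12–9.
Every nominee loses at least once (Ahmed loses to Park; Mbeki loses to Ahmed; Park loses to Mbeki). The majority relation contains the cycle Ahmed → Mbeki → Park → Ahmed, so there is no Condorcet winner.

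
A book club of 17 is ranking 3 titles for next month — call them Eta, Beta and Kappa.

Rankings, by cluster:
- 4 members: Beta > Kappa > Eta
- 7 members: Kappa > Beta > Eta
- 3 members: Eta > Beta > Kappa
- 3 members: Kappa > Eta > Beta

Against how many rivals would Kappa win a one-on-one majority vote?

Kappa against each rival (17 members):
Kappa vs Eta: Kappa preferred on 4+7+3 = 14 ballots; Kappa wins 14–3.
Kappa vs Beta: Kappa, 10–7.
Kappa beats Eta, Beta — 2 pairwise wins.

2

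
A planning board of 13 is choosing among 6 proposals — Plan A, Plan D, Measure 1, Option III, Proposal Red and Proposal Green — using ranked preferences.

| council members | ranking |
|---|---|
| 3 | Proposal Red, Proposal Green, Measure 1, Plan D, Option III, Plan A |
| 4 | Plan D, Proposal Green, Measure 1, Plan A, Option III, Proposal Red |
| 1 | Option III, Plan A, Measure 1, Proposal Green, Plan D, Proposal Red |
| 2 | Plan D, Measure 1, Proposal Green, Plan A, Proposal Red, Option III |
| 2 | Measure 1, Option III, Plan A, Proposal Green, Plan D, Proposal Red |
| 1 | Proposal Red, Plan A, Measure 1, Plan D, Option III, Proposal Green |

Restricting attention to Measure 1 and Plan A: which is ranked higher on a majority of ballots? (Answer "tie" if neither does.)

Ballots ranking Measure 1 above Plan A: 3 + 4 + 2 + 2 = 11.
Ballots ranking Plan A above Measure 1: 13 − 11 = 2.
Measure 1 wins the head-to-head 11–2.

Measure 1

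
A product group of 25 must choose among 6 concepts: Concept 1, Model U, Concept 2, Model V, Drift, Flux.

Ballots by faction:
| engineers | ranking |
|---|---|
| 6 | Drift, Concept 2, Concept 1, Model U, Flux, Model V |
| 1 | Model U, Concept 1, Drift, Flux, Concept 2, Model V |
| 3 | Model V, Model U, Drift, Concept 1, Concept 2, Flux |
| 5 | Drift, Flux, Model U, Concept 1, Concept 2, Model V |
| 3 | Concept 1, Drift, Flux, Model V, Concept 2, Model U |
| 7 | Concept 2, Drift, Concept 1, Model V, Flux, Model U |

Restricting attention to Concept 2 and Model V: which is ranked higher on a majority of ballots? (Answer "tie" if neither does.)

Ballots ranking Concept 2 above Model V: 6 + 1 + 5 + 7 = 19.
Ballots ranking Model V above Concept 2: 25 − 19 = 6.
Concept 2 wins the head-to-head 19–6.

Concept 2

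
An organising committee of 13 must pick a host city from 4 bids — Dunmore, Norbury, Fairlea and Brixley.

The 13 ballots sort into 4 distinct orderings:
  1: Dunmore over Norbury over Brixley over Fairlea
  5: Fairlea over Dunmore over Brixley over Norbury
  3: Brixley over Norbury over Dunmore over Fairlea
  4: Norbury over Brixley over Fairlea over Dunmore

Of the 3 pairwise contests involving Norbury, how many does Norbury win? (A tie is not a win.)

Norbury against each rival (13 organisers):
Norbury vs Dunmore: 3+4 = 7 for Norbury, 6 for Dunmore — Norbury by 7–6.
Norbury–Fairlea: Norbury 8–5.
Norbury vs Brixley: Brixley, 8–5.
Norbury beats Dunmore, Fairlea; loses to Brixley — 2 pairwise wins.

2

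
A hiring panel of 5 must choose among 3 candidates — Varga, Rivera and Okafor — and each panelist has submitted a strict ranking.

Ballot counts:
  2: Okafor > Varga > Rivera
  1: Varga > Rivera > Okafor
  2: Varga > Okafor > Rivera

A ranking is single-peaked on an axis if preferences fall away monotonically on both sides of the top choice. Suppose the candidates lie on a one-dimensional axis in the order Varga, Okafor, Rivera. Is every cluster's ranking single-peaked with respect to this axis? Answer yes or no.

Axis positions: Varga=1, Okafor=2, Rivera=3.
Cluster 1 (peak Okafor at position 2): ranking walks positions 2-1-3, expanding outward from the peak — single-peaked.
Cluster 2: ranking walks positions 1-3-2; Rivera is ranked above Okafor even though Okafor lies between Rivera and the peak Varga on the axis — preferences dip and rise again. Not single-peaked.
Cluster 3 (peak Varga at position 1): ranking walks positions 1-2-3, expanding outward from the peak — single-peaked.
Cluster 2 violates single-peakedness, so the profile is not single-peaked on this axis.

no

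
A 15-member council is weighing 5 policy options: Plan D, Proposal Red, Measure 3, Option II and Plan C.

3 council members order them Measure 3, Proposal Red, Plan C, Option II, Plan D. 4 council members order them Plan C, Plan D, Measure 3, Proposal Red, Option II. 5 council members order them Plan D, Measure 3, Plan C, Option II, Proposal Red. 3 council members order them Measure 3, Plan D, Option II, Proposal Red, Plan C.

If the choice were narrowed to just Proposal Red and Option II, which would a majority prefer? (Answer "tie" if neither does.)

Ballots ranking Proposal Red above Option II: 3 + 4 = 7.
Ballots ranking Option II above Proposal Red: 15 − 7 = 8.
Option II wins the head-to-head 8–7.

Option II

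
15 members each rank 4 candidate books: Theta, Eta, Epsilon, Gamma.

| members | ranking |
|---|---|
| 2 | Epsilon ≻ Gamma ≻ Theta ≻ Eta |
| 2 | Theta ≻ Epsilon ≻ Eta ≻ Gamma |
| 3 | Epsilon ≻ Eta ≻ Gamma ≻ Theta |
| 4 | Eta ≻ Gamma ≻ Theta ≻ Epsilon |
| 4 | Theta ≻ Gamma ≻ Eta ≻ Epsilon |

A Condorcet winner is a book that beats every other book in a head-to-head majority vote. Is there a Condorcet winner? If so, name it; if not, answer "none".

Head-to-head results (15 members):
Theta vs Eta: Theta preferred on 2+2+4 = 8 ballots; Theta wins 8–7.
Theta vs Epsilon: Theta is ranked higher on 2+4+4 = 10 ballots, Epsilon on 5. Theta wins 10–5.
Theta vs Gamma: 6 to 9, Gamma.
Eta vs Epsilon: 4+4 = 8 for Eta, 7 for Epsilon — Eta by 8–7.
Eta vs Gamma: 2+3+4 = 9 for Eta, 6 for Gamma — Eta by 9–6.
Epsilon vs Gamma: 2+2+3 = 7 for Epsilon, 8 for Gamma — Gamma by 8–7.
No book is unbeaten: Theta loses to Gamma; Eta loses to Theta; Epsilon loses to Theta; Gamma loses to Eta. In particular Theta beats Eta beats Gamma beats Theta is a majority cycle — no Condorcet winner exists.

none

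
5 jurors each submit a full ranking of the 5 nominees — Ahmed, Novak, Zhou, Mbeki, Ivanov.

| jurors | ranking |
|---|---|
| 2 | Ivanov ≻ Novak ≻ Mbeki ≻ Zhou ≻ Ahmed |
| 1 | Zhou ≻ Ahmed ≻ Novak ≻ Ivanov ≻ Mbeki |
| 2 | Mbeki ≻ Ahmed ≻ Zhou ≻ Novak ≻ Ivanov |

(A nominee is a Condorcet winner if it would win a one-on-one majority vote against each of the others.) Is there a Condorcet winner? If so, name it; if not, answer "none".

none

Pairwise majorities:
Ahmed vs Novak: 1+2 = 3 for Ahmed, 2 for Novak — Ahmed by 3–2.
Ahmed vs Zhou: 2 for Ahmed, 3 for Zhou — Zhou by 3–2.
Ahmed vs Mbeki: 1 to 4, Mbeki.
Ahmed vs Ivanov: Ahmed is ranked higher on 1+2 = 3 ballots, Ivanov on 2. Ahmed wins 3–2.
Novak vs Zhou: 2 to 3, Zhou.
Novak vs Mbeki: Novak is ranked higher on 2+1 = 3 ballots, Mbeki on 2. Novak wins 3–2.
Novak vs Ivanov: 3 to 2, Novak.
Zhou vs Mbeki: Zhou preferred on 1 ballot; Mbeki wins 4–1.
Zhou vs Ivanov: 1+2 = 3 for Zhou, 2 for Ivanov — Zhou by 3–2.
Mbeki vs Ivanov: Mbeki is ranked higher on 2 ballots, Ivanov on 3. Ivanov wins 3–2.
No nominee is unbeaten: Ahmed loses to Zhou; Novak loses to Ahmed; Zhou loses to Mbeki; Mbeki loses to Novak; Ivanov loses to Ahmed. In particular Ahmed > Novak > Mbeki > Ahmed is a majority cycle — no Condorcet winner exists.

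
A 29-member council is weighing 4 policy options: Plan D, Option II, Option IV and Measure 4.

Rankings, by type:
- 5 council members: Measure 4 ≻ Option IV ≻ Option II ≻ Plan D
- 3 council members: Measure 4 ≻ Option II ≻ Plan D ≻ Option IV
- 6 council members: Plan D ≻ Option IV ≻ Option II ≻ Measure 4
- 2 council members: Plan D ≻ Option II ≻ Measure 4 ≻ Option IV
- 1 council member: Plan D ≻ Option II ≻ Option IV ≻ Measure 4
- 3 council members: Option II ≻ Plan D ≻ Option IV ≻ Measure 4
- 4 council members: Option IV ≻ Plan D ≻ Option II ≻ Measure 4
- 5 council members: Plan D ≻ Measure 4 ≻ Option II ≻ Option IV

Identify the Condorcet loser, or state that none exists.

Head-to-head results (29 council members):
Plan D vs Option II: Plan D, 18–11.
Plan D vs Option IV: 20 to 9, Plan D.
Plan D–Measure 4: Plan D 21–8.
Option II vs Option IV: 3+2+1+3+5 = 14 for Option II, 15 for Option IV — Option IV by 15–14.
Option II vs Measure 4: 6+2+1+3+4 = 16 for Option II, 13 for Measure 4 — Option II by 16–13.
Option IV vs Measure 4: 14 to 15, Measure 4.
No option is winless: Plan D beats Option II; Option II beats Measure 4; Option IV beats Option II; Measure 4 beats Option IV. There is no Condorcet loser.

none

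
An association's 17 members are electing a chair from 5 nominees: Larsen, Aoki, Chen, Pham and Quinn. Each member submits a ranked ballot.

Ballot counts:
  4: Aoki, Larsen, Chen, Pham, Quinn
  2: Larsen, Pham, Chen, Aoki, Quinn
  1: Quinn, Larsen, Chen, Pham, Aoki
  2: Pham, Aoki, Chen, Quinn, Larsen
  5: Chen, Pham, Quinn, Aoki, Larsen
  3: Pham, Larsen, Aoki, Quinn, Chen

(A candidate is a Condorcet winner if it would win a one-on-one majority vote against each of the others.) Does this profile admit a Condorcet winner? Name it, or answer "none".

none

Pairwise majorities:
Larsen–Aoki: Aoki 11–6.
Larsen–Chen: Larsen 10–7.
Larsen vs Pham: Pham wins 10–7.
Larsen–Quinn: Larsen 9–8.
Aoki vs Chen: Aoki wins 9–8.
Aoki vs Pham: Pham wins 13–4.
Aoki–Quinn: Aoki 11–6.
Chen vs Pham: Chen, 10–7.
Chen vs Quinn: Chen wins 13–4.
Pham vs Quinn: Pham wins 16–1.
No candidate is unbeaten: Larsen loses to Aoki; Aoki loses to Pham; Chen loses to Larsen; Pham loses to Chen; Quinn loses to Larsen. In particular Larsen > Chen > Pham > Larsen is a majority cycle — no Condorcet winner exists.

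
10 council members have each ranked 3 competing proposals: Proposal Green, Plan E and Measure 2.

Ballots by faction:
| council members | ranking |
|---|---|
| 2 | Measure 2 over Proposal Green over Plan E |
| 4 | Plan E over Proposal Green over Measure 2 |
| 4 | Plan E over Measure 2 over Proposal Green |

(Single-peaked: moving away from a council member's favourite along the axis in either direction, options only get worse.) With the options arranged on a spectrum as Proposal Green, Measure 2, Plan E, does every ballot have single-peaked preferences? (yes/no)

no

Axis positions: Proposal Green=1, Measure 2=2, Plan E=3.
Faction 1 (peak Measure 2 at position 2): ranking walks positions 2-1-3, expanding outward from the peak — single-peaked.
Faction 2: ranking walks positions 3-1-2; Proposal Green is ranked above Measure 2 even though Measure 2 lies between Proposal Green and the peak Plan E on the axis — preferences dip and rise again. Not single-peaked.
Faction 3 (peak Plan E at position 3): ranking walks positions 3-2-1, expanding outward from the peak — single-peaked.
Faction 2 violates single-peakedness, so the profile is not single-peaked on this axis.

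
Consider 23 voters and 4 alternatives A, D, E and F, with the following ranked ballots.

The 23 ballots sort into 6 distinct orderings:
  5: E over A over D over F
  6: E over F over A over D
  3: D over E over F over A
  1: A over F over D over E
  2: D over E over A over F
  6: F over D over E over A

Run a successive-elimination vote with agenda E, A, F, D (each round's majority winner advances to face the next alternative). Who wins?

D

Round 1: E vs A — 22–1, E advances.
Round 2: E vs F — 16–7, E advances.
Round 3: E vs D — 11–12, D advances.
The agenda winner is D.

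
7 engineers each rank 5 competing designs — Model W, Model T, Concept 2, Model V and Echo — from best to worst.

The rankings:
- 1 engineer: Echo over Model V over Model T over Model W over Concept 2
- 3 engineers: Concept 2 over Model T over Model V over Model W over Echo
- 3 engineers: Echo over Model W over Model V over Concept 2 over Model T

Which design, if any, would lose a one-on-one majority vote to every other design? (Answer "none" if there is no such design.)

none

Head-to-head results (7 engineers):
Model W–Model T: Model T 4–3.
Model W vs Concept 2: Model W is ranked higher on 1+3 = 4 ballots, Concept 2 on 3. Model W wins 4–3.
Model W vs Model V: Model V wins 4–3.
Model W vs Echo: Echo, 4–3.
Model T vs Concept 2: Concept 2, 6–1.
Model T vs Model V: Model V, 4–3.
Model T vs Echo: Echo wins 4–3.
Concept 2–Model V: Model V 4–3.
Concept 2 vs Echo: 3 to 4, Echo.
Model V vs Echo: 3 for Model V, 4 for Echo — Echo by 4–3.
Each design has at least one pairwise win (Model W beats Concept 2; Model T beats Model W; Concept 2 beats Model T; Model V beats Model W; Echo beats Model W) — no Condorcet loser.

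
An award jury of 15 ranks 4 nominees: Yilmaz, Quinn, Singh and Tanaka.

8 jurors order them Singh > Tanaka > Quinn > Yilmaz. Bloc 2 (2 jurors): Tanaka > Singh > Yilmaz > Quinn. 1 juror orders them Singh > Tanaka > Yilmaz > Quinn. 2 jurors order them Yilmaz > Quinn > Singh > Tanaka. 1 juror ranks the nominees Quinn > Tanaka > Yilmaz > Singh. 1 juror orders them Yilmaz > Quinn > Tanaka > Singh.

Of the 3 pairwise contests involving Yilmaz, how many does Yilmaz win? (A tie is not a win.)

Yilmaz against each rival (15 jurors):
Yilmaz vs Quinn: 6 to 9, Quinn.
Yilmaz vs Singh: Singh, 11–4.
Yilmaz vs Tanaka: Yilmaz preferred on 2+1 = 3 ballots; Tanaka wins 12–3.
Yilmaz beats no one; loses to Quinn, Singh, Tanaka — 0 pairwise wins.

0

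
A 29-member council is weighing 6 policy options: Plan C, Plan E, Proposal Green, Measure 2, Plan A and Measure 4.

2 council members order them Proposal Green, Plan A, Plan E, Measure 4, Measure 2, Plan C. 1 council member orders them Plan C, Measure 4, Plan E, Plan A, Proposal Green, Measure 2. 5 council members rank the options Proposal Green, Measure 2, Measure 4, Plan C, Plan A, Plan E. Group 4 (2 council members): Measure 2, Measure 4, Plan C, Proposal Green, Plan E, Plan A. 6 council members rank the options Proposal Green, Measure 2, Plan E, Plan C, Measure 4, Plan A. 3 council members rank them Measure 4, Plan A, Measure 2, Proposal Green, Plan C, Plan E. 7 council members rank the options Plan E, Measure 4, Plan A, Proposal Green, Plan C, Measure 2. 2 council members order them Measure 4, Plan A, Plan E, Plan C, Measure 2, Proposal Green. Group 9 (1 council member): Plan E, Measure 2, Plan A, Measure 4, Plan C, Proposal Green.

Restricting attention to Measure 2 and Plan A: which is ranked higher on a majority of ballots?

Plan A

Ballots ranking Measure 2 above Plan A: 5 + 2 + 6 + 1 = 14.
Ballots ranking Plan A above Measure 2: 29 − 14 = 15.
Plan A wins the head-to-head 15–14.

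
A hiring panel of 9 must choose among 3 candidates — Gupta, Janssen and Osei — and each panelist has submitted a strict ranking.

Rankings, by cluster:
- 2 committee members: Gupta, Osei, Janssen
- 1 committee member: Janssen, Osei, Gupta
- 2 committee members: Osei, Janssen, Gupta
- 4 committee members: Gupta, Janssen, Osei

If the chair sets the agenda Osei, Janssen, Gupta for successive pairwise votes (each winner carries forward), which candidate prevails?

Gupta

Round 1: Osei vs Janssen — 4–5, Janssen advances.
Round 2: Janssen vs Gupta — 3–6, Gupta advances.
The agenda winner is Gupta.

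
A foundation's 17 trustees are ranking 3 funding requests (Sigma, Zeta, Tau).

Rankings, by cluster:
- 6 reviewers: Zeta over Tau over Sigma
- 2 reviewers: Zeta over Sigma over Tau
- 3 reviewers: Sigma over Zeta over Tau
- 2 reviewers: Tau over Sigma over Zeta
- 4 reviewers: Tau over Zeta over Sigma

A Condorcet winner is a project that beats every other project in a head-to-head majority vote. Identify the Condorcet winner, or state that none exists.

Head-to-head results (17 reviewers):
Sigma vs Zeta: Sigma preferred on 3+2 = 5 ballots; Zeta wins 12–5.
Sigma vs Tau: 2+3 = 5 for Sigma, 12 for Tau — Tau by 12–5.
Zeta vs Tau: Zeta is ranked higher on 6+2+3 = 11 ballots, Tau on 6. Zeta wins 11–6.
Zeta defeats every rival head-to-head and is the Condorcet winner.

Zeta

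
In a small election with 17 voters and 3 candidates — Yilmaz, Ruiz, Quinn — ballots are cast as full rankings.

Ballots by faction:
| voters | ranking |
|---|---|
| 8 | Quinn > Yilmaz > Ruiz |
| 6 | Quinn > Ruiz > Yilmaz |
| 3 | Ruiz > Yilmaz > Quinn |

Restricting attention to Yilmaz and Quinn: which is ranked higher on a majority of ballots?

Quinn

Ballots ranking Yilmaz above Quinn: 3.
Ballots ranking Quinn above Yilmaz: 17 − 3 = 14.
Quinn wins the head-to-head 14–3.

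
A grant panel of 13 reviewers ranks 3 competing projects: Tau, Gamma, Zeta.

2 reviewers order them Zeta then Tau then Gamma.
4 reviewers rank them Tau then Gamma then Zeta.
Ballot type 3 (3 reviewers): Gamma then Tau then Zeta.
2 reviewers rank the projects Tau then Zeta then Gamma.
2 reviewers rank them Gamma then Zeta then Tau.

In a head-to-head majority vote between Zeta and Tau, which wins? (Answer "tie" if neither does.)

Ballots ranking Zeta above Tau: 2 + 2 = 4.
Ballots ranking Tau above Zeta: 13 − 4 = 9.
Tau wins the head-to-head 9–4.

Tau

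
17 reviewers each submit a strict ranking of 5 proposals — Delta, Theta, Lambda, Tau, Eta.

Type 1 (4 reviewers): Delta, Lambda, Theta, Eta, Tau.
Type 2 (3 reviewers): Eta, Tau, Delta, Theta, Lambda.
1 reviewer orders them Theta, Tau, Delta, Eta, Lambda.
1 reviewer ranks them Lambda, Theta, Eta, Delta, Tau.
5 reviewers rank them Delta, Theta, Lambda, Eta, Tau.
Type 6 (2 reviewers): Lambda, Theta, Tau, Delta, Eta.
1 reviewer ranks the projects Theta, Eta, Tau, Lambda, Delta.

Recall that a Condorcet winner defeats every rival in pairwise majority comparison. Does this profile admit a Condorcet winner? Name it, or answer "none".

Delta

Pairwise majorities:
Delta–Theta: Delta 12–5.
Delta vs Lambda: Delta wins 13–4.
Delta vs Tau: 10 to 7, Delta.
Delta vs Eta: Delta preferred on 4+1+5+2 = 12 ballots; Delta wins 12–5.
Theta vs Lambda: 10 to 7, Theta.
Theta vs Tau: Theta is ranked higher on 4+1+1+5+2+1 = 14 ballots, Tau on 3. Theta wins 14–3.
Theta vs Eta: Theta is ranked higher on 4+1+1+5+2+1 = 14 ballots, Eta on 3. Theta wins 14–3.
Lambda vs Tau: Lambda preferred on 4+1+5+2 = 12 ballots; Lambda wins 12–5.
Lambda vs Eta: Lambda preferred on 4+1+5+2 = 12 ballots; Lambda wins 12–5.
Tau vs Eta: Eta, 14–3.
Delta wins every pairwise contest, so Delta is the Condorcet winner.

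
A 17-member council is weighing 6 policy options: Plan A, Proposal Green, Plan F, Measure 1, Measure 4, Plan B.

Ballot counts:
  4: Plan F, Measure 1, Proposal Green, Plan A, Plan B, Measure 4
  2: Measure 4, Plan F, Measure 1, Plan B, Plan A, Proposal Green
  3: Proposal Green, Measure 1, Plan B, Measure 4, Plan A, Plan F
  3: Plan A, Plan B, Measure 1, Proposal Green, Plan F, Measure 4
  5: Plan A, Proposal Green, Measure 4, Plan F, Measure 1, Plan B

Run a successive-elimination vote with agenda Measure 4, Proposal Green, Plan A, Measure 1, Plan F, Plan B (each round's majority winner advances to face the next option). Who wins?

Round 1: Measure 4 vs Proposal Green — 2–15, Proposal Green advances.
Round 2: Proposal Green vs Plan A — 7–10, Plan A advances.
Round 3: Plan A vs Measure 1 — 8–9, Measure 1 advances.
Round 4: Measure 1 vs Plan F — 6–11, Plan F advances.
Round 5: Plan F vs Plan B — 11–6, Plan F advances.
The agenda winner is Plan F.

Plan F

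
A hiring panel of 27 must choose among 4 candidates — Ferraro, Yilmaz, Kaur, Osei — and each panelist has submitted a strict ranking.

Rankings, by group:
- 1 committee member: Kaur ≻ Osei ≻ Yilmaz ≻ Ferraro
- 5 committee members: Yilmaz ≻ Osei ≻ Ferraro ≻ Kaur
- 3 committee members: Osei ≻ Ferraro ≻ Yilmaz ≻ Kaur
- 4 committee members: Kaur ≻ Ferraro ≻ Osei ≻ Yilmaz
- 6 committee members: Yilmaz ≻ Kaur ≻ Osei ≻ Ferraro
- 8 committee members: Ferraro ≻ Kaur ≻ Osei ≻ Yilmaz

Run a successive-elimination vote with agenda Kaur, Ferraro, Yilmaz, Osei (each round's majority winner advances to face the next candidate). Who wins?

Osei

Round 1: Kaur vs Ferraro — 11–16, Ferraro advances.
Round 2: Ferraro vs Yilmaz — 15–12, Ferraro advances.
Round 3: Ferraro vs Osei — 12–15, Osei advances.
Osei survives the agenda.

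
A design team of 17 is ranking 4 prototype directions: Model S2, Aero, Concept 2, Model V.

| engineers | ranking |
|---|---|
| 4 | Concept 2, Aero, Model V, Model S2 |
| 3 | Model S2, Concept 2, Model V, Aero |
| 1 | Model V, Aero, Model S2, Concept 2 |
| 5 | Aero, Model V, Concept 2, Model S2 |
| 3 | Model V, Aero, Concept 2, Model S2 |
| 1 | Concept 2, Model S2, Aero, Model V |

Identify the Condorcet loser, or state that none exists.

Pairwise majorities:
Model S2 vs Aero: 3+1 = 4 for Model S2, 13 for Aero — Aero by 13–4.
Model S2 vs Concept 2: 3+1 = 4 for Model S2, 13 for Concept 2 — Concept 2 by 13–4.
Model S2 vs Model V: Model V, 13–4.
Aero vs Concept 2: 9 to 8, Aero.
Aero vs Model V: Aero preferred on 4+5+1 = 10 ballots; Aero wins 10–7.
Concept 2 vs Model V: Model V wins 9–8.
Model S2 loses to every other design — it is the Condorcet loser.

Model S2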